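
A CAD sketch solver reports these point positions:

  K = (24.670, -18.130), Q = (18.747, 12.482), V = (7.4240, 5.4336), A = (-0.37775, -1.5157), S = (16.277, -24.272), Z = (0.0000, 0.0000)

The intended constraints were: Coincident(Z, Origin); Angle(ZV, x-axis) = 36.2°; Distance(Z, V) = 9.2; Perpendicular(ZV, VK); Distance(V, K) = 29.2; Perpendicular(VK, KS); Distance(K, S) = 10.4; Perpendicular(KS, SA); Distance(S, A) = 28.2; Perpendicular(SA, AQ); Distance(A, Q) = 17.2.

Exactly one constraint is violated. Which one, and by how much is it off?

Distance(A, Q) = 17.2 — off by 6.50.

Z = (0.00, 0.00) ✓; ZV at 36.20° ✓; |ZV| = 9.200 ✓; ∠(ZV, VK) = 90.00° ✓; |VK| = 29.20 ✓; ∠(VK, KS) = 90.00° ✓; |KS| = 10.40 ✓; ∠(KS, SA) = 90.00° ✓; |SA| = 28.20 ✓; ∠(SA, AQ) = 90.00° ✓; |AQ| = 23.70 ✗.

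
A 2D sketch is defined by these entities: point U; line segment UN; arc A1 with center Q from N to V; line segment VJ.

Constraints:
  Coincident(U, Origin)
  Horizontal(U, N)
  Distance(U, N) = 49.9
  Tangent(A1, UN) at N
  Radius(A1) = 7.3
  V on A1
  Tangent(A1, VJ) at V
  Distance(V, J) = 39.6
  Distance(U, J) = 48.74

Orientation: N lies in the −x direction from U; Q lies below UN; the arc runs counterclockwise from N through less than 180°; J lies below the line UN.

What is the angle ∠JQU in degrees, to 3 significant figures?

63.9°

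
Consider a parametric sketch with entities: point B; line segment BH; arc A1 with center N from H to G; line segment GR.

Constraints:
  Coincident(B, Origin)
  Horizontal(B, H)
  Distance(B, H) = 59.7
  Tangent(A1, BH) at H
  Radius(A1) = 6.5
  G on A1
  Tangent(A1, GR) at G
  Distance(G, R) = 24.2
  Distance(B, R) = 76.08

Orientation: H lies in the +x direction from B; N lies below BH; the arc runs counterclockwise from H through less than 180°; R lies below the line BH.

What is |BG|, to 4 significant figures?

55.74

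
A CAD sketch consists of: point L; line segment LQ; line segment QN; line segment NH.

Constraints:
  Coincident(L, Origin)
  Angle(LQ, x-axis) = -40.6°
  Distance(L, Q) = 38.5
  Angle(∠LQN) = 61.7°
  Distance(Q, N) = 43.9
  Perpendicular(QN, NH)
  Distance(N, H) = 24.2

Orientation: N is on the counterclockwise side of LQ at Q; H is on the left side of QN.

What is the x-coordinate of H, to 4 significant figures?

14.94

L is at the origin; LQ runs at -40.6° with length 38.5, so Q = 38.5·(cos -40.6°, sin -40.6°) = (29.23, -25.05). ∠LQN = 61.7°, so QN runs at -40.6° + (180° − 61.7°) = 77.70° from the x-axis; with |QN| = 43.9, N = Q + 43.9·(cos 77.70°, sin 77.70°) = (38.58, 17.84). QN is perpendicular to NH; with |NH| = 24.2 on the left of QN, H = N + 24.2·(-0.9770, 0.2130) = (14.94, 22.99). So H.x = 14.94.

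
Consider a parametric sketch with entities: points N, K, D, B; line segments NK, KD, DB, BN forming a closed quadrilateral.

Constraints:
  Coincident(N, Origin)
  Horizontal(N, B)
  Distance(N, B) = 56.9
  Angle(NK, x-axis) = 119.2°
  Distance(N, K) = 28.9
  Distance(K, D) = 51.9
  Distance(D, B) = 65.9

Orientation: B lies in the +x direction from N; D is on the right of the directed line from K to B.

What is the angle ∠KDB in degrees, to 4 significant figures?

78.54°

Checks: |NB| = 56.90 ✓; |NK| = 28.90 ✓; |KD| = 51.90 ✓; |DB| = 65.90 ✓.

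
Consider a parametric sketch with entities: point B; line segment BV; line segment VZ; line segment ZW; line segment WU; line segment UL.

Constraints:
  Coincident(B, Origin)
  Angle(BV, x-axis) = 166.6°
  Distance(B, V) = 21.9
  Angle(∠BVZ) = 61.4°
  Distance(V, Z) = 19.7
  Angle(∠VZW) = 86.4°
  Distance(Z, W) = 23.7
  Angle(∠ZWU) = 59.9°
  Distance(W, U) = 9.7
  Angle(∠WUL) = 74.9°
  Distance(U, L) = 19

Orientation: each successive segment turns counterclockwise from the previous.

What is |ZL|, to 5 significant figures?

7.4552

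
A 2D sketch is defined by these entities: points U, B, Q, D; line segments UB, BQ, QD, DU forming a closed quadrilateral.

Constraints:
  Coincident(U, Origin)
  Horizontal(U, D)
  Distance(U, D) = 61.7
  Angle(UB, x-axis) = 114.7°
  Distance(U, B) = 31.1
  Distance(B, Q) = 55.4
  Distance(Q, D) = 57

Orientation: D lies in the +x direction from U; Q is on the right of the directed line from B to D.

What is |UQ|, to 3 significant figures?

24.3

Checks: |BQ| = 55.40 ✓; |QD| = 57.00 ✓.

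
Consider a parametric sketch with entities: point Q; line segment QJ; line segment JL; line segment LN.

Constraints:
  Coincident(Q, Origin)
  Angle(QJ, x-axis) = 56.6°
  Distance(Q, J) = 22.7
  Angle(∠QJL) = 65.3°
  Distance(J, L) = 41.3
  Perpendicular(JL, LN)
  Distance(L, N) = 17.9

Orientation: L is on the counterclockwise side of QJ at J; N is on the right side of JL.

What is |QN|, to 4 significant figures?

49.96

∠QJL = 65.3°, so JL runs at 56.6° + (180° − 65.3°) = 171.3° from the x-axis; with |JL| = 41.3, L = J + 41.3·(cos 171.3°, sin 171.3°) = (-28.33, 25.20). JL ⟂ LN; with |LN| = 17.9 on the right of JL, N = L + 17.9·(0.1513, 0.9885) = (-25.62, 42.89). Then |QN| = |N − Q| = 49.96.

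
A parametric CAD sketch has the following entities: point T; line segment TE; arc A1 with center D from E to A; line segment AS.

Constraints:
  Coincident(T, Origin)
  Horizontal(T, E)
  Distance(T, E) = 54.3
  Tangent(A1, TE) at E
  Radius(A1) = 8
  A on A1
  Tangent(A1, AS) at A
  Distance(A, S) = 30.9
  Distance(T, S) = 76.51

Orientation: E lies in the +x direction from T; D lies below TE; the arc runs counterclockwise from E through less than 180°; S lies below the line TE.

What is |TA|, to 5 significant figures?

49.648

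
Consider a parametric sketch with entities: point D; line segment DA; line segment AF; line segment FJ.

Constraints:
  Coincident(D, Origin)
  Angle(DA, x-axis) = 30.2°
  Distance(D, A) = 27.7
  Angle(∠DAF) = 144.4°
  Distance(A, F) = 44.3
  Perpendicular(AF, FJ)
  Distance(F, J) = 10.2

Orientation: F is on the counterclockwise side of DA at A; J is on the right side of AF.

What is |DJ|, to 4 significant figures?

71.82

D is at the origin; DA runs at 30.2° with length 27.7, so A = 27.7·(cos 30.2°, sin 30.2°) = (23.94, 13.93). ∠DAF = 144.4°, so AF runs at 30.2° + (180° − 144.4°) = 65.80° from the x-axis; with |AF| = 44.3, F = A + 44.3·(cos 65.80°, sin 65.80°) = (42.10, 54.34). The perpendicularity gives FJ at right angles to AF; with |FJ| = 10.2 on the right of AF, J = F + 10.2·(0.9121, -0.4099) = (51.40, 50.16). Then |DJ| = |J − D| = 71.82.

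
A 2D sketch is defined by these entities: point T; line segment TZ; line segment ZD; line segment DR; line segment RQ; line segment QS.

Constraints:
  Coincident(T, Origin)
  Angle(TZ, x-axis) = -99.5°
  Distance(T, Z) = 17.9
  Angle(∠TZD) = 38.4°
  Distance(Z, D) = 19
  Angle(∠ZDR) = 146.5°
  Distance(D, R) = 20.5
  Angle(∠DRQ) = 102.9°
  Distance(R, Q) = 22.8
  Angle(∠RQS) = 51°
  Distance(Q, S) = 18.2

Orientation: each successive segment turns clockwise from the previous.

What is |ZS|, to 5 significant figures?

25.366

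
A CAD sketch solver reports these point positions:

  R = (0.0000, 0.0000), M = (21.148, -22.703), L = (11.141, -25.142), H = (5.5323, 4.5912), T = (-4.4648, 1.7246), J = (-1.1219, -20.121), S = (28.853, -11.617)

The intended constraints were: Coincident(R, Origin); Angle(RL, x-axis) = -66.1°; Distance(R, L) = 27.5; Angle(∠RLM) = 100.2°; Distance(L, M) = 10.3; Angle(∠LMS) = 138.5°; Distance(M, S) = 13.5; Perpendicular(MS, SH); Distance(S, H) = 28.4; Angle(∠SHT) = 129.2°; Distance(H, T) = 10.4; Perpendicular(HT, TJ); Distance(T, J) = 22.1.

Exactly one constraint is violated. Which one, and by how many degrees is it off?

Perpendicular(HT, TJ) — off by 7.30°.

R = (0.00, 0.00) ✓; RL at -66.10° ✓; |RL| = 27.50 ✓; ∠RLM = 100.2° ✓; |LM| = 10.30 ✓; ∠LMS = 138.5° ✓; |MS| = 13.50 ✓; ∠(MS, SH) = 90.00° ✓; |SH| = 28.40 ✓; ∠SHT = 129.2° ✓; |HT| = 10.40 ✓; ∠(HT, TJ) = 82.70° ✗; |TJ| = 22.10 ✓.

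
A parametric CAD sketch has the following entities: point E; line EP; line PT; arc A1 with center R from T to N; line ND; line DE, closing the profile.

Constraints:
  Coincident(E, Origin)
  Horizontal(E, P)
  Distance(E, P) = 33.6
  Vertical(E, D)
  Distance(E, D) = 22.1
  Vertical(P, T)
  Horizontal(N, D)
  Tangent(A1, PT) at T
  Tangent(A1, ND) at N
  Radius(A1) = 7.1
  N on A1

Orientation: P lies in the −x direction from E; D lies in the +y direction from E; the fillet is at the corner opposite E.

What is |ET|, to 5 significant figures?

36.796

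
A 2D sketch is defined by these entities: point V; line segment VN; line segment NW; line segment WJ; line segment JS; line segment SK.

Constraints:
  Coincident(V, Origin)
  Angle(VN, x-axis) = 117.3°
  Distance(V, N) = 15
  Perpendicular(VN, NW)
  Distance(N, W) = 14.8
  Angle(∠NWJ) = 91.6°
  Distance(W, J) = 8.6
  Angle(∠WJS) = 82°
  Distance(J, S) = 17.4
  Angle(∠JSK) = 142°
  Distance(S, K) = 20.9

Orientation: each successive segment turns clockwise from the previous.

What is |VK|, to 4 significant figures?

28.68

∠WJS = 82.0° gives JS at -159.1° from the x-axis; with |JS| = 17.4, S = (-5.827, 6.381). ∠JSK = 142.0° gives SK at 162.9° from the x-axis; with |SK| = 20.9, K = (-25.80, 12.53). Then |VK| = |K − V| = 28.68.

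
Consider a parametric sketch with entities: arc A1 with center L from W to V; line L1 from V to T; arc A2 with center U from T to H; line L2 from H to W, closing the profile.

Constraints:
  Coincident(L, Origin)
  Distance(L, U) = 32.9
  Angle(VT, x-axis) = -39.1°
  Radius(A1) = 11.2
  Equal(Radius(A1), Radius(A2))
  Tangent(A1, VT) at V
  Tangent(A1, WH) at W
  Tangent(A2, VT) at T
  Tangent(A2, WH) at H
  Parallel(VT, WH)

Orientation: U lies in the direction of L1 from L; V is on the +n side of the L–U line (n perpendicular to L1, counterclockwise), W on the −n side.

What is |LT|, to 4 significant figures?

34.75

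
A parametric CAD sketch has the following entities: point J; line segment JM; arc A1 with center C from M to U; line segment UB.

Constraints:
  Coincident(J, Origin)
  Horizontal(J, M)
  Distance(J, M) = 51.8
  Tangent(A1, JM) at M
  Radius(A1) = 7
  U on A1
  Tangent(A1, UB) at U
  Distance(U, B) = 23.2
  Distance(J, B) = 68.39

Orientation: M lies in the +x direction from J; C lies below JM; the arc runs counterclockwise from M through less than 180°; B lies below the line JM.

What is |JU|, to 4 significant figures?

47.99

J is at the origin; JM is horizontal with |JM| = 51.8 and M on the +x side, so M = (51.80, 0.000). The tangent condition forces CM to be normal to JM, so C = M + (0, -7) = (51.80, -7.000). Since CU ⟂ UB (tangency), |CB| = √(7.0² + 23.2²) = 24.23 regardless of where U sits on A1. So B lies on both circle(J, 68.39) and circle(C, 24.23); the below-JM intersection is B = (61.93, -29.01). U is the foot of the tangent from B: U = (46.56, -11.64).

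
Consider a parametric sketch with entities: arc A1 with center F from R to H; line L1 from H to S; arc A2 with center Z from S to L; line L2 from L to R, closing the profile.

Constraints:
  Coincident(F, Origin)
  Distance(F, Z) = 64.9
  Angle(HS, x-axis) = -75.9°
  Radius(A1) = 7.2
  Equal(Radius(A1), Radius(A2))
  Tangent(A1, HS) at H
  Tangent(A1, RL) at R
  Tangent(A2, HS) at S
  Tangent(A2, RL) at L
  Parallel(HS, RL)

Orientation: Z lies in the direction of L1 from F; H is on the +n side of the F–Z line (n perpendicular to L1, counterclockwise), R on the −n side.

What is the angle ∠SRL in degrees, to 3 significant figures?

12.5°

The slot axis is L1's direction at -75.9°, so u = (cos -75.9°, sin -75.9°) = (0.244, -0.970) and n = (−sin -75.9°, cos -75.9°) = (0.970, 0.244). F is at the origin and Z lies 64.9 along u from F, so Z = 64.9·u = (15.8, -62.9). Tangency of A1 to both parallel lines with radius 7.2 puts H and R at F ± 7.2·n: H = (6.98, 1.75), R = (-6.98, -1.75). Equal radii place S and L the same way about Z: S = Z + 7.2·n = (22.8, -61.2), L = Z − 7.2·n = (8.83, -64.7). Then cos ∠SRL = RS·RL / (|RS||RL|), giving 12.5°.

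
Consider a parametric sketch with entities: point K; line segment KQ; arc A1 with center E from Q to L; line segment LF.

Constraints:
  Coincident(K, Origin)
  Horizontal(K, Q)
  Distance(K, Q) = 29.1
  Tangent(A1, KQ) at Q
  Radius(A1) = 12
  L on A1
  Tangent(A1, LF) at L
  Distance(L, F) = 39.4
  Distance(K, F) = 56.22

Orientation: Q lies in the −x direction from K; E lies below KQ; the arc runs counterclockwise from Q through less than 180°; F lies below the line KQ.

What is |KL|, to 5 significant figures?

43.423

K is at the origin; KQ is horizontal with |KQ| = 29.1 and Q on the −x side, so Q = (-29.100, 0.0000). A1 meets KQ tangentially, so EQ is at right angles to KQ, so E = Q + (0, -12) = (-29.100, -12.000). Since EL ⟂ LF (tangency), |EF| = √(12.0² + 39.4²) = 41.187 regardless of where L sits on A1. So F lies on both circle(K, 56.22) and circle(E, 41.187); the below-KQ intersection is F = (-20.616, -52.304). L is the foot of the tangent from F: L = (-39.613, -17.786).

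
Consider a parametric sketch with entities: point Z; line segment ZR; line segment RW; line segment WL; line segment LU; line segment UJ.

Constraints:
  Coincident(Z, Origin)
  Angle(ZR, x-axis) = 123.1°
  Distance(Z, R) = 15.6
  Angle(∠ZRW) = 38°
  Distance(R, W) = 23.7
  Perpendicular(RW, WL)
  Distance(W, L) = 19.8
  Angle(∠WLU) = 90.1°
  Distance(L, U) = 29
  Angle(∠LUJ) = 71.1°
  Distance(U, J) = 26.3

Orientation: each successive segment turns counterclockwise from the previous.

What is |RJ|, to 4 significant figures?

5.962

Z is at the origin; ZR runs at 123.1° with length 15.6, so R = (-8.519, 13.07). ∠ZRW = 38.0° gives RW at -94.90° from the x-axis; with |RW| = 23.7, W = (-10.54, -10.54). The perpendicularity gives WL at right angles to RW, so WL runs at -4.900°; with |WL| = 19.8, L = (9.184, -12.24). ∠WLU = 90.1° gives LU at 85.00° from the x-axis; with |LU| = 29.0, U = (11.71, 16.65). ∠LUJ = 71.1° gives UJ at -166.1° from the x-axis; with |UJ| = 26.3, J = (-13.82, 10.34). Then |RJ| = |J − R| = 5.962.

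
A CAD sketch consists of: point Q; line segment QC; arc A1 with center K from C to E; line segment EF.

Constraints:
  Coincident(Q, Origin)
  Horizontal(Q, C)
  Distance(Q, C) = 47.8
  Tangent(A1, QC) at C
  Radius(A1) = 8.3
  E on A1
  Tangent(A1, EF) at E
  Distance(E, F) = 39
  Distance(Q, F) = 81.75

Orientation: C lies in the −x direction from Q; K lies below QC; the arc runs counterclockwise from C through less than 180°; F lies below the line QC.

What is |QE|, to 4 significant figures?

55.66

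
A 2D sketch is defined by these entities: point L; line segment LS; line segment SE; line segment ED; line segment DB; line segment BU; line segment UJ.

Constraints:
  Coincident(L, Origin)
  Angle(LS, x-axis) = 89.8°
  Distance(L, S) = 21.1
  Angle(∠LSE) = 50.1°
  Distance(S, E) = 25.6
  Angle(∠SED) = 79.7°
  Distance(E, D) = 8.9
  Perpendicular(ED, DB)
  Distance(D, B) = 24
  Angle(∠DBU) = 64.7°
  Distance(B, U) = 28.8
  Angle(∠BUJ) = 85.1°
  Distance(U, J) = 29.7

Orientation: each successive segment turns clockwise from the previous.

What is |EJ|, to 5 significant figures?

14.149

L is at the origin; LS runs at 89.8° with length 21.1, so S = (0.073653, 21.100). ∠LSE = 50.1° gives SE at -40.100° from the x-axis; with |SE| = 25.6, E = (19.656, 4.6103). ∠SED = 79.7° gives ED at -140.40° from the x-axis; with |ED| = 8.9, D = (12.798, -1.0628). ED is perpendicular to DB, so DB runs at 129.60°; with |DB| = 24.0, B = (-2.5001, 17.430). ∠DBU = 64.7° gives BU at 14.300° from the x-axis; with |BU| = 28.8, U = (25.408, 24.543). ∠BUJ = 85.1° gives UJ at -80.600° from the x-axis; with |UJ| = 29.7, J = (30.258, -4.7581). Then |EJ| = |J − E| = 14.149.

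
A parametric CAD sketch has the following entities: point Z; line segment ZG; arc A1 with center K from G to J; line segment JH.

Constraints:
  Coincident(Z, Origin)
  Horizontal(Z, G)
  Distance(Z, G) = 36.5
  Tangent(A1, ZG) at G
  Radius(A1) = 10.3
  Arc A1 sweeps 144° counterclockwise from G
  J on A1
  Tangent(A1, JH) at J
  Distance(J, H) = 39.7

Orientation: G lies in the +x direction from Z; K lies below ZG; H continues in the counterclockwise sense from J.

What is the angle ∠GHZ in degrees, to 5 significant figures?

24.304°

Z is at the origin; Z and G share the same y with |ZG| = 36.5 and G on the +x side, so G = (36.500, 0.0000). The tangent condition forces KG to be normal to ZG, so K = G + (0, -10.3) = (36.500, -10.300). On A1, G sits at bearing 90° from K; a 144° counterclockwise sweep puts J at bearing 234°, so J = K + 10.3·(cos 234°, sin 234°) = (30.446, -18.633). Since A1 is tangent to JH there, KJ ⟂ JH, so JH runs along (−sin 234°, cos 234°); with |JH| = 39.7, H = (62.564, -41.968). Then cos ∠GHZ = HG·HZ / (|HG||HZ|), giving 24.304°.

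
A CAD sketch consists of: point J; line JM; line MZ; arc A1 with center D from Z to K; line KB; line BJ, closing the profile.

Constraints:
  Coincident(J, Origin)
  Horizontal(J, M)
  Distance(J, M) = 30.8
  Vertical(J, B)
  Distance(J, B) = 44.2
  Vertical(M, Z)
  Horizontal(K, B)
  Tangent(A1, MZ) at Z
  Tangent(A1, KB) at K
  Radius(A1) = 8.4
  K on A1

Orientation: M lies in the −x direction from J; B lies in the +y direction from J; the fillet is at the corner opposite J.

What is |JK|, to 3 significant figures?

49.6

J is at the origin; J and M share the same y with |JM| = 30.8 and M on the −x side, so M = (-30.8, 0.00). J and B share the same x with |JB| = 44.2 and B on the +y side, so B = (0.00, 44.2). The virtual corner opposite J is at (-30.8, 44.2). The tangent condition forces DZ to be normal to MZ and since A1 is tangent to KB there, DK ⟂ KB, with radius 8.4, so the center D sits 8.4 in from both sides at D = (-22.4, 35.8). That places the tangent points at Z = (-30.8, 35.8) on MZ and K = (-22.4, 44.2) on KB. Then |JK| = |K − J| = 49.6.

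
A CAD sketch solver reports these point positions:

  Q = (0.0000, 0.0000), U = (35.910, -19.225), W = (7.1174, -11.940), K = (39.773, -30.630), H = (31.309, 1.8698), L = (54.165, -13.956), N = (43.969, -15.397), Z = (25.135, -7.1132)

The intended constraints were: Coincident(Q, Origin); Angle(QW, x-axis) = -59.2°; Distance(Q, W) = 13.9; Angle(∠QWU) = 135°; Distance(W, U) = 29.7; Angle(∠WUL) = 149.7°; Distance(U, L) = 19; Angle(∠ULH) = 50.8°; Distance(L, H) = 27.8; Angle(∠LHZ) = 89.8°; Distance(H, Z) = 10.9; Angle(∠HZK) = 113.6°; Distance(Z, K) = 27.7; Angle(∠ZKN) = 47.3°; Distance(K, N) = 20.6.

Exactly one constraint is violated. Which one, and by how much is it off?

Distance(K, N) = 20.6 — off by 4.80.

Q = (0.00, 0.00) ✓; QW at -59.20° ✓; |QW| = 13.90 ✓; ∠QWU = 135.0° ✓; |WU| = 29.70 ✓; ∠WUL = 149.7° ✓; |UL| = 19.00 ✓; ∠ULH = 50.80° ✓; |LH| = 27.80 ✓; ∠LHZ = 89.80° ✓; |HZ| = 10.90 ✓; ∠HZK = 113.6° ✓; |ZK| = 27.70 ✓; ∠ZKN = 47.30° ✓; |KN| = 15.80 ✗.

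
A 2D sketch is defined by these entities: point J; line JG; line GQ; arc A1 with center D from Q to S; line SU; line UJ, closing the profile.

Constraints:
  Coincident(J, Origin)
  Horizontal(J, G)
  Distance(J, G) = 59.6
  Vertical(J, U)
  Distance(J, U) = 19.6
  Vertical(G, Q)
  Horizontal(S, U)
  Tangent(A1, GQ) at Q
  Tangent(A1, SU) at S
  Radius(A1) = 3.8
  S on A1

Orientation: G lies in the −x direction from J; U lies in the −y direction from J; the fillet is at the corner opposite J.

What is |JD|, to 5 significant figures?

57.994

JU is vertical with |JU| = 19.6 and U on the −y side, so U = (0.0000, -19.600). The virtual corner opposite J is at (-59.600, -19.600). Since A1 is tangent to GQ there, DQ ⟂ GQ and A1 meets SU tangentially, so DS is at right angles to SU, with radius 3.8, so the center D sits 3.8 in from both sides at D = (-55.800, -15.800). Then |JD| = |D − J| = 57.994.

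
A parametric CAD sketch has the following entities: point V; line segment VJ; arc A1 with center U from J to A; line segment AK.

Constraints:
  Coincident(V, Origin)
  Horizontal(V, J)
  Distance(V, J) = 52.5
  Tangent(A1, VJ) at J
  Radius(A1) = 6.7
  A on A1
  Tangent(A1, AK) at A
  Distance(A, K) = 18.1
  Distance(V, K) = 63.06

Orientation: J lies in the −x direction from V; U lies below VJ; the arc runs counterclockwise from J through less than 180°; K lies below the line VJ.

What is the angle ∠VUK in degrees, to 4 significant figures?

113.1°

Checks: ∠(UJ, JV) = 90.00° ✓; |UJ| = 6.700 ✓; |UA| = 6.700 ✓; ∠(UA, AK) = 90.00° ✓; |AK| = 18.10 ✓; |VK| = 63.06 ✓.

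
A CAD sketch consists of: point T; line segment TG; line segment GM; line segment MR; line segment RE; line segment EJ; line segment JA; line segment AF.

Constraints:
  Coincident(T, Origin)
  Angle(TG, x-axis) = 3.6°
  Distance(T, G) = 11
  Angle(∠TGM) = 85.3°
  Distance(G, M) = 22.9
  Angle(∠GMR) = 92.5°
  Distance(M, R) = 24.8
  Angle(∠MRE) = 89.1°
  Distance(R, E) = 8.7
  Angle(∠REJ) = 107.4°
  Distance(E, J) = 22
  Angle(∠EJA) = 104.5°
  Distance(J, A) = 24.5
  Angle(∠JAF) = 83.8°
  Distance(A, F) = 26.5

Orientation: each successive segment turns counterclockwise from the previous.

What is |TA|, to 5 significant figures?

34.284

T is at the origin; TG runs at 3.6° with length 11.0, so G = (10.978, 0.69070). ∠TGM = 85.3° gives GM at 98.300° from the x-axis; with |GM| = 22.9, M = (7.6725, 23.351). ∠GMR = 92.5° gives MR at -174.20° from the x-axis; with |MR| = 24.8, R = (-17.001, 20.845). ∠MRE = 89.1° gives RE at -83.300° from the x-axis; with |RE| = 8.7, E = (-15.985, 12.204). ∠REJ = 107.4° gives EJ at -10.700° from the x-axis; with |EJ| = 22.0, J = (5.6320, 8.1194). ∠EJA = 104.5° gives JA at 64.800° from the x-axis; with |JA| = 24.5, A = (16.064, 30.288). Then |TA| = |A − T| = 34.284.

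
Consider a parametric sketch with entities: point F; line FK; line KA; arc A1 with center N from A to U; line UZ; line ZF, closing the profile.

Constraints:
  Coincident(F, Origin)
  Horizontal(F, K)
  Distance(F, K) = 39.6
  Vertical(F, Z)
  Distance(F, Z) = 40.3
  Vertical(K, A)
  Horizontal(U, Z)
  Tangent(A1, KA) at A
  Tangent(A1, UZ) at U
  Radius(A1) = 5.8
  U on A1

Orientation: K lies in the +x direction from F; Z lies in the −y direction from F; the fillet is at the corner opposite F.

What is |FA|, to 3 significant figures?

52.5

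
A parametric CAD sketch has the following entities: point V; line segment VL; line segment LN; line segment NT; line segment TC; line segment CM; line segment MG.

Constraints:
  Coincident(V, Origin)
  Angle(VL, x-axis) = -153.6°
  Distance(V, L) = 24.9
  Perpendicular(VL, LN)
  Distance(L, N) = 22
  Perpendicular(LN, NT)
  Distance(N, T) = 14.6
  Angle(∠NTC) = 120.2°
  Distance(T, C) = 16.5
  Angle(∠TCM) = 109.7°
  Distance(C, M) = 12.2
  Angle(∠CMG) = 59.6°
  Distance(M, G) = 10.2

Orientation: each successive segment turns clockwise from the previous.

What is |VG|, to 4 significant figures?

15.50

∠TCM = 109.7° gives CM at -103.7° from the x-axis; with |CM| = 12.2, M = (-8.122, -5.810). ∠CMG = 59.6° gives MG at 135.9° from the x-axis; with |MG| = 10.2, G = (-15.45, 1.288). Then |VG| = |G − V| = 15.50.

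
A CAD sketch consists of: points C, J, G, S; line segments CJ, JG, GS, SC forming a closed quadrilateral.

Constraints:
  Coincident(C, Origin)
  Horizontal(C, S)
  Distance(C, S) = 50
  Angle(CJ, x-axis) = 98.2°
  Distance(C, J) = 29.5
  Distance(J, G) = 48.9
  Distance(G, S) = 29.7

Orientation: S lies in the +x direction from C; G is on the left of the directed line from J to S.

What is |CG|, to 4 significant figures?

53.40

Checks: |JG| = 48.90 ✓; |GS| = 29.70 ✓.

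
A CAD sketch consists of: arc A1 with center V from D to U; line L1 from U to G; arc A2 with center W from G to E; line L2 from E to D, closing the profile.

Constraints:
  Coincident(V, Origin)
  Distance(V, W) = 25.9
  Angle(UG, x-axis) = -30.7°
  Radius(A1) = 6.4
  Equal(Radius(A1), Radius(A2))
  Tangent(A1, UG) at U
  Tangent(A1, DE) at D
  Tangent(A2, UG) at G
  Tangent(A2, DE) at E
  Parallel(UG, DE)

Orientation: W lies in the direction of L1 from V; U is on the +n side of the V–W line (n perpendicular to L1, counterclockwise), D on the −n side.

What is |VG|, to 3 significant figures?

26.7

The slot axis is L1's direction at -30.7°, so u = (cos -30.7°, sin -30.7°) = (0.860, -0.511) and n = (−sin -30.7°, cos -30.7°) = (0.511, 0.860). V is at the origin and W lies 25.9 along u from V, so W = 25.9·u = (22.3, -13.2). Tangency of A1 to both parallel lines with radius 6.4 puts U and D at V ± 6.4·n: U = (3.27, 5.50), D = (-3.27, -5.50). Equal radii place G and E the same way about W: G = W + 6.4·n = (25.5, -7.72), E = W − 6.4·n = (19.0, -18.7). Then |VG| = |G − V| = 26.7.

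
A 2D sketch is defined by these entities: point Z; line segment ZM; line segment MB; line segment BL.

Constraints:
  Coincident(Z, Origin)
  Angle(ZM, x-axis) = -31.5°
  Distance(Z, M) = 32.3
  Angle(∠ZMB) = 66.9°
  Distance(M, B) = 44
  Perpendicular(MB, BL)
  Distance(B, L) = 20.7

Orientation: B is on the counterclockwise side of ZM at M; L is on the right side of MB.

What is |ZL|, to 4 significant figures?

59.35

Z is at the origin; ZM runs at -31.5° with length 32.3, so M = 32.3·(cos -31.5°, sin -31.5°) = (27.54, -16.88). ∠ZMB = 66.9°, so MB runs at -31.5° + (180° − 66.9°) = 81.60° from the x-axis; with |MB| = 44.0, B = M + 44.0·(cos 81.60°, sin 81.60°) = (33.97, 26.65). MB ⟂ BL; with |BL| = 20.7 on the right of MB, L = B + 20.7·(0.9893, -0.1461) = (54.45, 23.63). Then |ZL| = |L − Z| = 59.35.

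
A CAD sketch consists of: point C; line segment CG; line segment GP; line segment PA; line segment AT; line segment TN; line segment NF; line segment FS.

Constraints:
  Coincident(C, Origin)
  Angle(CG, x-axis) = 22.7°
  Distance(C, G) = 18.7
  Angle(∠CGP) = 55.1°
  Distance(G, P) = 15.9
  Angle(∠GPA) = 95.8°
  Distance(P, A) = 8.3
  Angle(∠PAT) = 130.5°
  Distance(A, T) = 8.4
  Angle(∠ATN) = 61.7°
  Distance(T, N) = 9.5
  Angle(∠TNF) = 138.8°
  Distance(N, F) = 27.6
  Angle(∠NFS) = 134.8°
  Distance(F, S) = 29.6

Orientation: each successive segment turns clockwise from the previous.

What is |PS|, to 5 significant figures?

43.462

C is at the origin; CG runs at 22.7° with length 18.7, so G = (17.251, 7.2164). ∠CGP = 55.1° gives GP at -102.20° from the x-axis; with |GP| = 15.9, P = (13.891, -8.3245). ∠GPA = 95.8° gives PA at 173.60° from the x-axis; with |PA| = 8.3, A = (5.6431, -7.3993). ∠PAT = 130.5° gives AT at 124.10° from the x-axis; with |AT| = 8.4, T = (0.93376, -0.44357). ∠ATN = 61.7° gives TN at 5.8000° from the x-axis; with |TN| = 9.5, N = (10.385, 0.51646). ∠TNF = 138.8° gives NF at -35.400° from the x-axis; with |NF| = 27.6, F = (32.883, -15.472). ∠NFS = 134.8° gives FS at -80.600° from the x-axis; with |FS| = 29.6, S = (37.717, -44.674). Then |PS| = |S − P| = 43.462.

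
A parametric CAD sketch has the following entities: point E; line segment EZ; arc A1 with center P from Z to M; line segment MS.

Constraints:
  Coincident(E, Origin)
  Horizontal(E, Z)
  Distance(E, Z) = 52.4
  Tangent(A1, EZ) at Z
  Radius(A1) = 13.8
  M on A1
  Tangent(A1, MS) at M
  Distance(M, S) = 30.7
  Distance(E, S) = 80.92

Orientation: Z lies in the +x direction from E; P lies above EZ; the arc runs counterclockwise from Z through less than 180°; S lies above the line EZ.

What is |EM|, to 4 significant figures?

67.41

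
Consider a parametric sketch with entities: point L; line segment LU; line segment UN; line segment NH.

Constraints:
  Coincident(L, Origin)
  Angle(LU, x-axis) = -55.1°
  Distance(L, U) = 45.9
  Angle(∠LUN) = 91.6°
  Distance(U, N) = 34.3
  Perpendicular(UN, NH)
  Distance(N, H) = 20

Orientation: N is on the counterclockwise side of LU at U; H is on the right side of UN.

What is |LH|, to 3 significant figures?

74.9

L is at the origin; LU runs at -55.1° with length 45.9, so U = 45.9·(cos -55.1°, sin -55.1°) = (26.3, -37.6). ∠LUN = 91.6°, so UN runs at -55.1° + (180° − 91.6°) = 33.3° from the x-axis; with |UN| = 34.3, N = U + 34.3·(cos 33.3°, sin 33.3°) = (54.9, -18.8). UN ⟂ NH; with |NH| = 20.0 on the right of UN, H = N + 20.0·(0.549, -0.836) = (65.9, -35.5). Then |LH| = |H − L| = 74.9.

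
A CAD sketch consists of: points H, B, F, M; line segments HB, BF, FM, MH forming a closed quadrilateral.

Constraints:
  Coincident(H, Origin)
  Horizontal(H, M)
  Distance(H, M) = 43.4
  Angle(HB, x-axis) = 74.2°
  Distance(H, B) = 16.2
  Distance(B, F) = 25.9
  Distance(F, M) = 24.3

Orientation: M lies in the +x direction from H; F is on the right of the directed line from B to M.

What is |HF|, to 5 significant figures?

20.398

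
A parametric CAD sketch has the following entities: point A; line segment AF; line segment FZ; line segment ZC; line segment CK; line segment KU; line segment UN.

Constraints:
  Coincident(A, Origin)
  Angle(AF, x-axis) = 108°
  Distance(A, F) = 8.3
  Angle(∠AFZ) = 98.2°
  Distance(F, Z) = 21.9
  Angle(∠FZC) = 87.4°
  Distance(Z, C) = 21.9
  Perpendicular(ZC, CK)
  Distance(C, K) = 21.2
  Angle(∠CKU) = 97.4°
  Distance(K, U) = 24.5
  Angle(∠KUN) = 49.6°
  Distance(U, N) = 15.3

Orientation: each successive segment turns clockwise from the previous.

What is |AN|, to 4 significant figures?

11.65

A is at the origin; AF runs at 108.0° with length 8.3, so F = (-2.565, 7.894). ∠AFZ = 98.2° gives FZ at 26.20° from the x-axis; with |FZ| = 21.9, Z = (17.09, 17.56). ∠FZC = 87.4° gives ZC at -66.40° from the x-axis; with |ZC| = 21.9, C = (25.85, -2.506). ZC is perpendicular to CK, so CK runs at -156.4°; with |CK| = 21.2, K = (6.426, -10.99). ∠CKU = 97.4° gives KU at 121.0° from the x-axis; with |KU| = 24.5, U = (-6.193, 10.01). ∠KUN = 49.6° gives UN at -9.400° from the x-axis; with |UN| = 15.3, N = (8.902, 7.509). Then |AN| = |N − A| = 11.65.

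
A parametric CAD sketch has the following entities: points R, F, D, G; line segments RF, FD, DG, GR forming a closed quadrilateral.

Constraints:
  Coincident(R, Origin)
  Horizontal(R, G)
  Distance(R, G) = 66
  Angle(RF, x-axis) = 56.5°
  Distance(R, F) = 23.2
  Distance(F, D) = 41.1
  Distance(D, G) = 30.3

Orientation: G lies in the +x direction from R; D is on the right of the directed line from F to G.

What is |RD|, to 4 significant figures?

40.55

Checks: |RG| = 66.00 ✓; |RF| = 23.20 ✓; |FD| = 41.10 ✓; |DG| = 30.30 ✓.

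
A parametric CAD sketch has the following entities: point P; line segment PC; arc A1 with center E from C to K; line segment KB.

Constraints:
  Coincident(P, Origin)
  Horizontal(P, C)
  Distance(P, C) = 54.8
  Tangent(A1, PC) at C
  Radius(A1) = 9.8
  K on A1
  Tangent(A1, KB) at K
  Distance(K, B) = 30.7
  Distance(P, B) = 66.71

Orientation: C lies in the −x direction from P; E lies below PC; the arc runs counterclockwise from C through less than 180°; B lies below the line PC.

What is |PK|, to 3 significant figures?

65.3

P is at the origin; PC is horizontal with |PC| = 54.8 and C on the −x side, so C = (-54.8, 0.00). A1 meets PC tangentially, so EC is at right angles to PC, so E = C + (0, -9.8) = (-54.8, -9.80). Since EK ⟂ KB (tangency), |EB| = √(9.8² + 30.7²) = 32.2 regardless of where K sits on A1. So B lies on both circle(P, 66.71) and circle(E, 32.2); the below-PC intersection is B = (-51.9, -41.9). K is the foot of the tangent from B: K = (-63.8, -13.6).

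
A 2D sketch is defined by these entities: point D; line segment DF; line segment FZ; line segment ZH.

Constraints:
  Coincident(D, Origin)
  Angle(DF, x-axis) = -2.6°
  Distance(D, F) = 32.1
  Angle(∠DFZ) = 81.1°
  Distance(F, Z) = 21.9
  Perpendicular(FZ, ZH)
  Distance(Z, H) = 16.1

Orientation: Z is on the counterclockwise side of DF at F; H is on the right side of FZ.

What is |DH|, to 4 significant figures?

50.72

D is at the origin; DF runs at -2.6° with length 32.1, so F = 32.1·(cos -2.6°, sin -2.6°) = (32.07, -1.456). ∠DFZ = 81.1°, so FZ runs at -2.6° + (180° − 81.1°) = 96.30° from the x-axis; with |FZ| = 21.9, Z = F + 21.9·(cos 96.30°, sin 96.30°) = (29.66, 20.31). The perpendicularity gives ZH at right angles to FZ; with |ZH| = 16.1 on the right of FZ, H = Z + 16.1·(0.9940, 0.1097) = (45.67, 22.08). Then |DH| = |H − D| = 50.72.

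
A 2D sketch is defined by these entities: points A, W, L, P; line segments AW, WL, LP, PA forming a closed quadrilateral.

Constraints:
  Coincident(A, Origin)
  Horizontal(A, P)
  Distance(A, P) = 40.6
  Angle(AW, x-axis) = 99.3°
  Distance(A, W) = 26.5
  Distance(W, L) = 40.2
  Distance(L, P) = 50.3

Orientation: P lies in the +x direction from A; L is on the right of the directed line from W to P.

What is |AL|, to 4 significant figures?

15.91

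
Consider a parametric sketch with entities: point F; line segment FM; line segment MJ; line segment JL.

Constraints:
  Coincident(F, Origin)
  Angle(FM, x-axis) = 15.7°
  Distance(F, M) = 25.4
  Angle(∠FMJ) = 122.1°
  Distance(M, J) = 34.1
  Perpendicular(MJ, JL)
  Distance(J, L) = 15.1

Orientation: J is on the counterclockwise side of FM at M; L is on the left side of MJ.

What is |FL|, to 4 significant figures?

48.03

F is at the origin; FM runs at 15.7° with length 25.4, so M = 25.4·(cos 15.7°, sin 15.7°) = (24.45, 6.873). ∠FMJ = 122.1°, so MJ runs at 15.7° + (180° − 122.1°) = 73.60° from the x-axis; with |MJ| = 34.1, J = M + 34.1·(cos 73.60°, sin 73.60°) = (34.08, 39.59). MJ is perpendicular to JL; with |JL| = 15.1 on the left of MJ, L = J + 15.1·(-0.9593, 0.2823) = (19.59, 43.85). Then |FL| = |L − F| = 48.03.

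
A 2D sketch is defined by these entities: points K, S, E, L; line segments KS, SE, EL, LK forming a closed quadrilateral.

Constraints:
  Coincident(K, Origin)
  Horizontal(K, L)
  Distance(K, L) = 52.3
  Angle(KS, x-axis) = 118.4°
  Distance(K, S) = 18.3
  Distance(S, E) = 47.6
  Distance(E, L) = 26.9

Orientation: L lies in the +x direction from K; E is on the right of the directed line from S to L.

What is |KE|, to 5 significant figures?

31.702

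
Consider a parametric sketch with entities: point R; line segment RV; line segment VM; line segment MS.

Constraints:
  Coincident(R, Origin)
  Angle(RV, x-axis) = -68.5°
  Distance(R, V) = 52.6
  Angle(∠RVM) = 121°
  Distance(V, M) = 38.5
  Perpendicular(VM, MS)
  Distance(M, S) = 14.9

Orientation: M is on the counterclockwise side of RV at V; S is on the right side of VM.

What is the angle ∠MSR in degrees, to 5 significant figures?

47.555°

∠RVM = 121.0°, so VM runs at -68.5° + (180° − 121.0°) = -9.5000° from the x-axis; with |VM| = 38.5, M = V + 38.5·(cos -9.5000°, sin -9.5000°) = (57.250, -55.294). VM ⟂ MS; with |MS| = 14.9 on the right of VM, S = M + 14.9·(-0.16505, -0.98629) = (54.791, -69.990). Then cos ∠MSR = SM·SR / (|SM||SR|), giving 47.555°.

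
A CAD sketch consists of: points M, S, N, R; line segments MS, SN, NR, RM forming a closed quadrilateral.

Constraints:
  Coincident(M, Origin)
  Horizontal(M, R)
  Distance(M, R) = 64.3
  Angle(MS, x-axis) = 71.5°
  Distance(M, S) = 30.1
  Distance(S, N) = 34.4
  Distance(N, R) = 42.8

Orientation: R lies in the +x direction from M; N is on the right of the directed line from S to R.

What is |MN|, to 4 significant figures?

21.96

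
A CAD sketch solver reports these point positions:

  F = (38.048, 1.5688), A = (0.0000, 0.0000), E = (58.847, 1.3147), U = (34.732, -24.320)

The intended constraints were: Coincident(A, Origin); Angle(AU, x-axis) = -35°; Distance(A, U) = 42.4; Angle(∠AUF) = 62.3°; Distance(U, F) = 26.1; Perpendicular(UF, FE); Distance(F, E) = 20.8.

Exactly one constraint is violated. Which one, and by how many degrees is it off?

Perpendicular(UF, FE) — off by 6.60°.

A = (0.00, 0.00) ✓; AU at -35.00° ✓; |AU| = 42.40 ✓; ∠AUF = 62.30° ✓; |UF| = 26.10 ✓; ∠(UF, FE) = 83.40° ✗; |FE| = 20.80 ✓.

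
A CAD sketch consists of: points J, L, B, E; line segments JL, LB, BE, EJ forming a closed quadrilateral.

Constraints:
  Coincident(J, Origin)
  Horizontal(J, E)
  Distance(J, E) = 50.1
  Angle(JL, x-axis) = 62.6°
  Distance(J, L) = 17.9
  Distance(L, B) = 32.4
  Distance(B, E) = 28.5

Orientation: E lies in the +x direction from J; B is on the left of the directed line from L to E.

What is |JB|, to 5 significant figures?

46.953

J is at the origin; JE is horizontal with |JE| = 50.1 and E in +x, so E = (50.1, 0). JL runs at 62.6° with |JL| = 17.9, so L = (8.2376, 15.892). B is determined by |LB| = 32.4 and |BE| = 28.5 together: it lies at the intersection of circle(L, 32.4) and circle(E, 28.5). With |LE| = 44.777, the foot of the radical line on LE is 25.041 from L and the perpendicular offset is √(32.4² − 25.041²) = 20.560. Taking the left-of-LE solution: B = (38.945, 26.226).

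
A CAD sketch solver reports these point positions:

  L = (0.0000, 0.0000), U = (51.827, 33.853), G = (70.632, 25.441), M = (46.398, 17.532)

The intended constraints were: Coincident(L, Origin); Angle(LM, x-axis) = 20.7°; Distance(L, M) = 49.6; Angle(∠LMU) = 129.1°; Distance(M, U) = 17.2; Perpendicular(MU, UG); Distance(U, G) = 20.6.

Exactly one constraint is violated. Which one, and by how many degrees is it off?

Perpendicular(MU, UG) — off by 5.70°.

L = (0.00, 0.00) ✓; LM at 20.70° ✓; |LM| = 49.60 ✓; ∠LMU = 129.1° ✓; |MU| = 17.20 ✓; ∠(MU, UG) = 95.70° ✗; |UG| = 20.60 ✓.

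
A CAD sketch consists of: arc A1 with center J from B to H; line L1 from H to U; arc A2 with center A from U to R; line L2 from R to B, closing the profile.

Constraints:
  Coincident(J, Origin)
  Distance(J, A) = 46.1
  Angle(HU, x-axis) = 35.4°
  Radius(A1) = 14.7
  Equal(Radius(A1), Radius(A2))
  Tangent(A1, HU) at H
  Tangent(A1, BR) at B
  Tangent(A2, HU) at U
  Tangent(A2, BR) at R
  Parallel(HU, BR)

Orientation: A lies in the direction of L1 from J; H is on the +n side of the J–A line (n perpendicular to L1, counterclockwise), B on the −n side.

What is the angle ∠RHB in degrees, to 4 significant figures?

57.47°

The slot axis is L1's direction at 35.4°, so u = (cos 35.4°, sin 35.4°) = (0.8151, 0.5793) and n = (−sin 35.4°, cos 35.4°) = (-0.5793, 0.8151). J is at the origin and A lies 46.1 along u from J, so A = 46.1·u = (37.58, 26.70). Tangency of A1 to both parallel lines with radius 14.7 puts H and B at J ± 14.7·n: H = (-8.515, 11.98), B = (8.515, -11.98). Equal radii place U and R the same way about A: U = A + 14.7·n = (29.06, 38.69), R = A − 14.7·n = (46.09, 14.72). Then cos ∠RHB = HR·HB / (|HR||HB|), giving 57.47°.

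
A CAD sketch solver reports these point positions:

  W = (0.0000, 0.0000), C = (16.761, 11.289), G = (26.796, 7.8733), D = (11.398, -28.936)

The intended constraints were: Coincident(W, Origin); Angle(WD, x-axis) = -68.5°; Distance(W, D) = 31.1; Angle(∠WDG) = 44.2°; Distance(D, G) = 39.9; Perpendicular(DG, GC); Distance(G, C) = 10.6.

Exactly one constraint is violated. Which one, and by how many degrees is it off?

Perpendicular(DG, GC) — off by 3.90°.

W = (0.00, 0.00) ✓; WD at -68.50° ✓; |WD| = 31.10 ✓; ∠WDG = 44.20° ✓; |DG| = 39.90 ✓; ∠(DG, GC) = 93.90° ✗; |GC| = 10.60 ✓.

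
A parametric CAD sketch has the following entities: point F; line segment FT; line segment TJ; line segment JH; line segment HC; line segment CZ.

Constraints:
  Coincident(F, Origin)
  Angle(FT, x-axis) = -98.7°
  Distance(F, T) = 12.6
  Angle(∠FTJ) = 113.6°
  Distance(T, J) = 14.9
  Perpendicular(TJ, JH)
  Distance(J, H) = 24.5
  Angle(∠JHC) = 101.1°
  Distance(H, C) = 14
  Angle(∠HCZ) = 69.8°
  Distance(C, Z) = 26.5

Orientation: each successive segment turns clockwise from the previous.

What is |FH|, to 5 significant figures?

23.782

∠FTJ = 113.6° gives TJ at -165.10° from the x-axis; with |TJ| = 14.9, J = (-16.305, -16.286). TJ ⟂ JH, so JH runs at 104.90°; with |JH| = 24.5, H = (-22.605, 7.3899). Then |FH| = |H − F| = 23.782.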